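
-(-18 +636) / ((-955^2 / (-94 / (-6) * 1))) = 9682 / 912025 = 0.01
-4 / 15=-0.27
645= 645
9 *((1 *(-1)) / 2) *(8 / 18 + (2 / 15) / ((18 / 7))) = -67 / 30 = -2.23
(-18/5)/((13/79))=-1422/65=-21.88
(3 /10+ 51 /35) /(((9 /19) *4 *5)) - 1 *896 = -3762421 /4200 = -895.81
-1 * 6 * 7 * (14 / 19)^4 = -1613472 / 130321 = -12.38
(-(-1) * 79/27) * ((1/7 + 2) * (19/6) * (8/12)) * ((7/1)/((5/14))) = 21014/81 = 259.43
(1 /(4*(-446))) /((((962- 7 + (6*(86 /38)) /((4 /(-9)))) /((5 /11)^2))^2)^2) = -101813281250 /72796331294856718310694703903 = -0.00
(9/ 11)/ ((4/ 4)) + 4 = 53/ 11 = 4.82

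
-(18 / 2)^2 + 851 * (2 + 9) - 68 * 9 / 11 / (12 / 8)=101672 / 11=9242.91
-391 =-391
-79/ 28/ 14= -79/ 392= -0.20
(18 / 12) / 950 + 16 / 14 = 15221 / 13300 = 1.14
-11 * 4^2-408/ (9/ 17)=-2840/ 3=-946.67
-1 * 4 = -4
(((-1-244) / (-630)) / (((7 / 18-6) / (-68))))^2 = 226576 / 10201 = 22.21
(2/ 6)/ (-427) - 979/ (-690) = 417803/ 294630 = 1.42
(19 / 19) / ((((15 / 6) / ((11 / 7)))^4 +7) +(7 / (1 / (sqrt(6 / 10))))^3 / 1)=-13136812942000 / 24725956723637029 +5761966721280*sqrt(15) / 3532279531948147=0.01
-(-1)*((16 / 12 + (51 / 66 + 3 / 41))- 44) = -113167 / 2706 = -41.82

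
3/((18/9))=3/2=1.50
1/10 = 0.10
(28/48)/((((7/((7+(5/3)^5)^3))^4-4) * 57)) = -14700505151454556328716481661071215809836032/5745797442053321985942015685156951962408871527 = -0.00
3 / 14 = 0.21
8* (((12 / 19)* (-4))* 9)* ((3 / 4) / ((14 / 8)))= -10368 / 133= -77.95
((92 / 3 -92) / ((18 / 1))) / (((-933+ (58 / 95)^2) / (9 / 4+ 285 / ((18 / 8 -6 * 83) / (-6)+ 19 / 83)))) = 17326907975 / 833506396947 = 0.02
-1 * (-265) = 265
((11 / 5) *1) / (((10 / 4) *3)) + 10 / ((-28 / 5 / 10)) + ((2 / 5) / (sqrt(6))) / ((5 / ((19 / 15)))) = -9221 / 525 + 19 *sqrt(6) / 1125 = -17.52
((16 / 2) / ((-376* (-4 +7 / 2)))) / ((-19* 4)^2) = 1 / 135736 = 0.00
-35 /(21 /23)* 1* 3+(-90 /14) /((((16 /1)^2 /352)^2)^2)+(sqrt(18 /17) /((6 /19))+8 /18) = -35490437 /258048+19* sqrt(34) /34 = -134.28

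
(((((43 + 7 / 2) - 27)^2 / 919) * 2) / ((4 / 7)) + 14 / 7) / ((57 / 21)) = 177457 / 139688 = 1.27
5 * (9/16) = 45/16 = 2.81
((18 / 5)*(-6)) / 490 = -54 / 1225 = -0.04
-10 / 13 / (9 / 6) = -20 / 39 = -0.51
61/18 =3.39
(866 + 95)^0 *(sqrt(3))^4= 9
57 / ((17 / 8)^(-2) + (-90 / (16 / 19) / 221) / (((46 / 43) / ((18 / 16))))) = -630454656 / 3175637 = -198.53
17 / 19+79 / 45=2266 / 855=2.65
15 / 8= 1.88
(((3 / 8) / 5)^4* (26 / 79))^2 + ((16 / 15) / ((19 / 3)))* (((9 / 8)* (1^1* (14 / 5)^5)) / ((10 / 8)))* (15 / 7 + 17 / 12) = 18040504095164429931 / 194279833600000000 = 92.86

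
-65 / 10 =-13 / 2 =-6.50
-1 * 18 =-18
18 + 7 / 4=79 / 4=19.75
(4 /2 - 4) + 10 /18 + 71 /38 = 145 /342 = 0.42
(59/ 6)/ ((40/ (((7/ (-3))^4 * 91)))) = 663.12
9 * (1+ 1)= 18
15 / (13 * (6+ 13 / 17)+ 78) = 255 / 2821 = 0.09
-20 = -20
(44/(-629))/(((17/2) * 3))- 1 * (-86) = 2758706/32079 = 86.00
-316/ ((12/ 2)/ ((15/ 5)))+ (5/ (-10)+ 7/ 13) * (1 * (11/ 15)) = -61609/ 390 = -157.97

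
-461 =-461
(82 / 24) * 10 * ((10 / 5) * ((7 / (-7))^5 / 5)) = -41 / 3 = -13.67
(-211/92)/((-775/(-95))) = -4009/14260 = -0.28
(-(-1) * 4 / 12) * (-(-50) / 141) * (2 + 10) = 200 / 141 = 1.42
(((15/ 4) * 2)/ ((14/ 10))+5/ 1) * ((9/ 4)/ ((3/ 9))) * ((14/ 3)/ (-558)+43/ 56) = 5161855/ 97216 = 53.10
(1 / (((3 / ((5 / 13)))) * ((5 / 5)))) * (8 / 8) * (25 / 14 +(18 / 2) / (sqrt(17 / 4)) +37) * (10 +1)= 330 * sqrt(17) / 221 +9955 / 182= 60.85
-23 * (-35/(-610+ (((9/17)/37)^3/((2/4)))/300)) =-10016542107250/7590174764257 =-1.32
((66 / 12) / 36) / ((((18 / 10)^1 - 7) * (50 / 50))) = -55 / 1872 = -0.03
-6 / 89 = -0.07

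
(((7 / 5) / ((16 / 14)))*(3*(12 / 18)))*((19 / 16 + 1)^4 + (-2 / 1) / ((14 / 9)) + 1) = 72613121 / 1310720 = 55.40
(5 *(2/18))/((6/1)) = 5/54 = 0.09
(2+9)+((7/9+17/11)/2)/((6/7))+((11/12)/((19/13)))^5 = 84394761503461/6777459330048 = 12.45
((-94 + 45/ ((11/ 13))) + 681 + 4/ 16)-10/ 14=197033/ 308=639.72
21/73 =0.29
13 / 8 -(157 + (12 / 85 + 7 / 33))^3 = -3896075.51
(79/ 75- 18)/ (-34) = 1271/ 2550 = 0.50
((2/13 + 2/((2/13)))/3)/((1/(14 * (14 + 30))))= 35112/13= 2700.92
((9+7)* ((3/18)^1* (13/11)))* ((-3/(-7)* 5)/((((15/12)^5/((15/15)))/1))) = 106496/48125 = 2.21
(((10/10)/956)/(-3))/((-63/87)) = 29/60228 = 0.00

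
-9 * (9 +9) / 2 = -81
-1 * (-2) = 2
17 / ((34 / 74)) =37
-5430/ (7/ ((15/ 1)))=-81450/ 7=-11635.71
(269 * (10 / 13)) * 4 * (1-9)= -86080 / 13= -6621.54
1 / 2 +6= 13 / 2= 6.50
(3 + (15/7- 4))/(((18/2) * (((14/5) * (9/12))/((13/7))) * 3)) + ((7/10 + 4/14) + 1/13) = 3973223/3611790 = 1.10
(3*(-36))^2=11664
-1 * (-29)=29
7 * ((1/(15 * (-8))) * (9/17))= -21/680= -0.03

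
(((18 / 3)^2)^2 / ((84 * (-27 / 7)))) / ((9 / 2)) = -8 / 9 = -0.89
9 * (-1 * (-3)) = 27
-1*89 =-89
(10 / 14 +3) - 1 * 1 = 19 / 7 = 2.71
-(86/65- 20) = 1214/65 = 18.68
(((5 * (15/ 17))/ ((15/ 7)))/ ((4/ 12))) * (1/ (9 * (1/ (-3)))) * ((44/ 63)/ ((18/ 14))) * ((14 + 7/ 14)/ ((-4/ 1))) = 11165/ 2754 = 4.05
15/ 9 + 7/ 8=61/ 24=2.54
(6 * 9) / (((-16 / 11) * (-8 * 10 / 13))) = 3861 / 640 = 6.03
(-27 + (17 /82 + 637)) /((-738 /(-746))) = 6221267 /10086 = 616.82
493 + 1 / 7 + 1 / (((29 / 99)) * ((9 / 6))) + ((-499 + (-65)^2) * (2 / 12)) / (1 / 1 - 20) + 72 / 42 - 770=-1178511 / 3857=-305.55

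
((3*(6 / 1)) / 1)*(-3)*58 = -3132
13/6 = 2.17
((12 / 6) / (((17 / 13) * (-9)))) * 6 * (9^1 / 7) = -156 / 119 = -1.31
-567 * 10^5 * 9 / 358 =-255150000 / 179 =-1425418.99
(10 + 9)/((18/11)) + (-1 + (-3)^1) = 137/18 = 7.61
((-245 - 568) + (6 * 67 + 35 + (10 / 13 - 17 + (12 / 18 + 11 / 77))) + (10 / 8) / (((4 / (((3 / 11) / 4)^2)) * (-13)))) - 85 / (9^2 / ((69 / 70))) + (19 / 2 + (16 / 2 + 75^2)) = 399570535879 / 76108032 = 5250.04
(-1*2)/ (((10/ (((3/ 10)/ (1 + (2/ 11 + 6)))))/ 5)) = -33/ 790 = -0.04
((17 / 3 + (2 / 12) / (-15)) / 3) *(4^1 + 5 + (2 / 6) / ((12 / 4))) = 20869 / 1215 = 17.18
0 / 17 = 0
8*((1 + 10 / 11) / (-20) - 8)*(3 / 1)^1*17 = -181662 / 55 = -3302.95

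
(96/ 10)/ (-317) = -48/ 1585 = -0.03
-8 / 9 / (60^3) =-1 / 243000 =-0.00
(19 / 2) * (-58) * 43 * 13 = -308009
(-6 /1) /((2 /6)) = -18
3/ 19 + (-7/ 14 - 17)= -659/ 38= -17.34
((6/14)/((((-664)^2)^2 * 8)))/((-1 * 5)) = -3/54428999188480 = -0.00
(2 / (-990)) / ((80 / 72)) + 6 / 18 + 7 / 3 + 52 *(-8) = -682003 / 1650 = -413.34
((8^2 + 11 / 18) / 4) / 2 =1163 / 144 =8.08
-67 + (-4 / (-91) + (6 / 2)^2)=-5274 / 91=-57.96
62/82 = 31/41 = 0.76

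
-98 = -98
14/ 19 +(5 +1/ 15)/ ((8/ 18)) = 1153/ 95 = 12.14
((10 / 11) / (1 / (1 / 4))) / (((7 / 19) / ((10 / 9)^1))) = 475 / 693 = 0.69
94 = 94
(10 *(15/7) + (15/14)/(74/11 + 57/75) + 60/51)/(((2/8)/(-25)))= -557377250/245021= -2274.81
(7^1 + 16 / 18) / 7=71 / 63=1.13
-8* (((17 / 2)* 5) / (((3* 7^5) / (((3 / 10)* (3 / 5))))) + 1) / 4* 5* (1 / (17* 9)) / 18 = -336191 / 92572956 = -0.00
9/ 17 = 0.53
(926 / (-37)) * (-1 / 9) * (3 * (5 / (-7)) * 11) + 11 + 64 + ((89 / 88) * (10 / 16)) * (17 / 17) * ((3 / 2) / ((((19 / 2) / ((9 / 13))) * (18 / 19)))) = 135480175 / 14222208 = 9.53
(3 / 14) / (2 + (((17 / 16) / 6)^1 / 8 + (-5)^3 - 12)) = -0.00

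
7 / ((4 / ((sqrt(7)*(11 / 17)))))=77*sqrt(7) / 68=3.00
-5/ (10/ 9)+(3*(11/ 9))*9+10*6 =177/ 2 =88.50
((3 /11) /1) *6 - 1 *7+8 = 29 /11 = 2.64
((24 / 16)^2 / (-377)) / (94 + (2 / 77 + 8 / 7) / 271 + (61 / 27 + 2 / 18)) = -5070681 / 81881932912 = -0.00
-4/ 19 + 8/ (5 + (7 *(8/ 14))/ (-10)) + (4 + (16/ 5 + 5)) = 29997/ 2185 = 13.73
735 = 735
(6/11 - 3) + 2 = -5/11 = -0.45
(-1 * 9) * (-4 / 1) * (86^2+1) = 266292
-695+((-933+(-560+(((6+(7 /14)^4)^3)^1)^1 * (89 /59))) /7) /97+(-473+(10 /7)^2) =-1167.66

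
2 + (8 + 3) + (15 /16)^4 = 902593 /65536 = 13.77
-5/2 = -2.50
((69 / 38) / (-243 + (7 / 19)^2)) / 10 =-1311 / 1753480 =-0.00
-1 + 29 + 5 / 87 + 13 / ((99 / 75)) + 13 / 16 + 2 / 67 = 13250681 / 341968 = 38.75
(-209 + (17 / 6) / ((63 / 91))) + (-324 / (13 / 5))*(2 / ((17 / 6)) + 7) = -13905245 / 11934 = -1165.18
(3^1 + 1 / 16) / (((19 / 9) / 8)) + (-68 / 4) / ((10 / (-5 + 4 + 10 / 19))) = 1179 / 95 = 12.41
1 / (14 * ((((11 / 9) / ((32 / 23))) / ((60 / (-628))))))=-2160 / 278047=-0.01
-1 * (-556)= 556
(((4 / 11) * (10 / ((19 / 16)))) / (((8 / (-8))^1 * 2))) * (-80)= 25600 / 209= 122.49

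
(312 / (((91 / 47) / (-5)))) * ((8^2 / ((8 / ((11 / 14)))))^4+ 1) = -21152803080 / 16807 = -1258571.02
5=5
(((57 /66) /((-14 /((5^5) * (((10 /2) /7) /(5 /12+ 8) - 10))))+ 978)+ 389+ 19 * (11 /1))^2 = 144172927619416609 /11854418884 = 12161956.57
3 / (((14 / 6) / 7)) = 9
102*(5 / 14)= 255 / 7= 36.43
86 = 86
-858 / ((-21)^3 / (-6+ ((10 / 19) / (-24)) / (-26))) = -391193 / 703836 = -0.56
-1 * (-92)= 92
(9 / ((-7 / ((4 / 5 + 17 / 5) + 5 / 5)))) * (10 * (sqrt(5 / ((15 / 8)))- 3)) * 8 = 11232 / 7- 2496 * sqrt(6) / 7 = 731.15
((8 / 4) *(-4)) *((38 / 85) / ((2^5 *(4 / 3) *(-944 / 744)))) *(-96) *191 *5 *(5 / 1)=-30374730 / 1003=-30283.88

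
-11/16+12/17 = 5/272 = 0.02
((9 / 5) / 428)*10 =9 / 214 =0.04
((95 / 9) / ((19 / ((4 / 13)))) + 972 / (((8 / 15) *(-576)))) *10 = -224125 / 7488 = -29.93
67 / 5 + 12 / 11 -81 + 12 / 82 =-149648 / 2255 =-66.36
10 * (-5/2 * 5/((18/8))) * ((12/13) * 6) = -4000/13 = -307.69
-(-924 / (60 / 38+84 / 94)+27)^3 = 259608602138257 / 6229504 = 41674040.52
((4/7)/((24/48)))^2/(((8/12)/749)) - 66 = 1401.43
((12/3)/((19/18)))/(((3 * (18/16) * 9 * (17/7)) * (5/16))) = 7168/43605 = 0.16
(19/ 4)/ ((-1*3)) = -19/ 12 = -1.58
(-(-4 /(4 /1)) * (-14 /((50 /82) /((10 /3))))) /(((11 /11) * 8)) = -287 /30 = -9.57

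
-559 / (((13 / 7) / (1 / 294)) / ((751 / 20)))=-38.44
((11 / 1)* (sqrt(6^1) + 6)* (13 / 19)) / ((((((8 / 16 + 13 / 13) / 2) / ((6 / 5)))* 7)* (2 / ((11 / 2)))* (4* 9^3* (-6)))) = -1573 / 969570 - 1573* sqrt(6) / 5817420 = -0.00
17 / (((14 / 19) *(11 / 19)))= 6137 / 154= 39.85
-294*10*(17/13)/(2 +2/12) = -1774.44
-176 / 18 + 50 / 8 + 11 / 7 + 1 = -241 / 252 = -0.96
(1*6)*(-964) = -5784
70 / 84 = 5 / 6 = 0.83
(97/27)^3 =912673/19683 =46.37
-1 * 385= -385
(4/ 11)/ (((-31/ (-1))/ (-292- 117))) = -1636/ 341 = -4.80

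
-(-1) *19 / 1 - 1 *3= 16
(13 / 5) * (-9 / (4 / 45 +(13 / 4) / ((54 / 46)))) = -12636 / 1543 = -8.19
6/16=0.38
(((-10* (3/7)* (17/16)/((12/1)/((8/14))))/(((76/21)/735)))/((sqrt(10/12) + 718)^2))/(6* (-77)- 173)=7098776955/52768911797311024- 823905* sqrt(30)/13192227949327756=0.00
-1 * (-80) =80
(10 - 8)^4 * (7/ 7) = 16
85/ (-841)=-85/ 841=-0.10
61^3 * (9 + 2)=2496791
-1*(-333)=333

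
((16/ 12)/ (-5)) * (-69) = 92/ 5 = 18.40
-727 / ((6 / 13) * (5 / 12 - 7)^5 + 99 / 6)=391951872 / 3068160655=0.13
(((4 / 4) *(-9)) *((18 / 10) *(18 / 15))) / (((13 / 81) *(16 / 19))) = -373977 / 2600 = -143.84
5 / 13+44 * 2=1149 / 13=88.38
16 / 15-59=-869 / 15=-57.93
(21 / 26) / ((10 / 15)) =63 / 52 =1.21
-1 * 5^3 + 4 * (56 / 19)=-2151 / 19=-113.21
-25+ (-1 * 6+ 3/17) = -524/17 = -30.82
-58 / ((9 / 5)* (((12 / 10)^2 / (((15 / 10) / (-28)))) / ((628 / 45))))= 113825 / 6804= 16.73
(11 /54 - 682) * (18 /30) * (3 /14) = -87.66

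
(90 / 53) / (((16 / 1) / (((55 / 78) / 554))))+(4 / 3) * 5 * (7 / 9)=855043715 / 164896992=5.19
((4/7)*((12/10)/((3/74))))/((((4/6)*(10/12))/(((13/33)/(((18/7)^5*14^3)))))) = 3367/86605200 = 0.00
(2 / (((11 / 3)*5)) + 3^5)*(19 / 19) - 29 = 11776 / 55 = 214.11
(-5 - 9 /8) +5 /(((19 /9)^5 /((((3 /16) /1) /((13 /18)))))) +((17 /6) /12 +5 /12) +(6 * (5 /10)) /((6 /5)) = -6816762883 /2317628664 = -2.94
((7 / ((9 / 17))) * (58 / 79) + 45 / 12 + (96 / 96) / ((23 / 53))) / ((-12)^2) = 1031011 / 9419328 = 0.11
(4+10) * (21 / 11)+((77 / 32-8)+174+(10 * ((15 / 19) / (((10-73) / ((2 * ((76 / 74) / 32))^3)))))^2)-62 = 108594785868447592331 / 815683260256026624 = 133.13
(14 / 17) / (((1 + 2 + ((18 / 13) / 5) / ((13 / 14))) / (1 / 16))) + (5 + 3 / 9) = 2027419 / 379032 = 5.35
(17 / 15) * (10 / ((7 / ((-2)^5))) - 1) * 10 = -3706 / 7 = -529.43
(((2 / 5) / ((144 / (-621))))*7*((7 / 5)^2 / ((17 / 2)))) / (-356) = 23667 / 3026000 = 0.01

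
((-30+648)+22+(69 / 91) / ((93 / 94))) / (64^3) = 0.00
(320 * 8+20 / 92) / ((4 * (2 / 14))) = 412195 / 92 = 4480.38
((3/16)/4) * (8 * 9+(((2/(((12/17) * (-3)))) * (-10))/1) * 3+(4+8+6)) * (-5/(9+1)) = -355/128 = -2.77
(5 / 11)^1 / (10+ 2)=5 / 132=0.04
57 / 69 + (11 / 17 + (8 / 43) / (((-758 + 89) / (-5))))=16585432 / 11247897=1.47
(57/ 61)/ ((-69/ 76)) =-1444/ 1403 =-1.03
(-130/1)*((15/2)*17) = -16575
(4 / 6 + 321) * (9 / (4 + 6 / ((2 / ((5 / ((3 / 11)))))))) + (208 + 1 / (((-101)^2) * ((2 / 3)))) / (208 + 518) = 43130685061 / 873899268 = 49.35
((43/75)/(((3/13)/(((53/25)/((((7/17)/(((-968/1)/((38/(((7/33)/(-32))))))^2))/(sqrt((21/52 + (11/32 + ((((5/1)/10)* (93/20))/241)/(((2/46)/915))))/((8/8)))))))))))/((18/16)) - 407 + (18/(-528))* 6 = -17917/44 + 32815321* sqrt(5120493742)/507389832000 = -402.58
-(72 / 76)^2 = -324 / 361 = -0.90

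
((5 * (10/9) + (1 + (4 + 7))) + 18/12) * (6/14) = 49/6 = 8.17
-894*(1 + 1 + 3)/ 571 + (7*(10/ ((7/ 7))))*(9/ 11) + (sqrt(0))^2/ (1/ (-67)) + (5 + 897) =5976022/ 6281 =951.44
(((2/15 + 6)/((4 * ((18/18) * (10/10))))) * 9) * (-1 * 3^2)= -621/5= -124.20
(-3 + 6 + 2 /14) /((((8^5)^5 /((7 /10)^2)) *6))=77 /11333679558887148512870400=0.00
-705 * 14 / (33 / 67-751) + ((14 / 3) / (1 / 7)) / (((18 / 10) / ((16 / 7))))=37086455 / 678834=54.63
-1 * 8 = -8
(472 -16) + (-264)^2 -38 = 70114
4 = 4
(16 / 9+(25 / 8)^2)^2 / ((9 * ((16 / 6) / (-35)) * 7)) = -221046005 / 7962624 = -27.76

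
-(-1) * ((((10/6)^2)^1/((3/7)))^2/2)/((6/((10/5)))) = 30625/4374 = 7.00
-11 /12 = -0.92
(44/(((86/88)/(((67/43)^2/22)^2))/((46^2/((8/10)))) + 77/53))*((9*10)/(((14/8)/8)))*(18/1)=292884066160876800/1333113084779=219699.34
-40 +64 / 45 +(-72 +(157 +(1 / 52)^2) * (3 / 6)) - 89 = -29465443 / 243360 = -121.08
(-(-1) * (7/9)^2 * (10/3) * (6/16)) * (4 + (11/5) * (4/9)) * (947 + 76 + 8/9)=25285960/6561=3853.98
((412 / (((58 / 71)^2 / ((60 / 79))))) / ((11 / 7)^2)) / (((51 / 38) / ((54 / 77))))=149162383440 / 1503315253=99.22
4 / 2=2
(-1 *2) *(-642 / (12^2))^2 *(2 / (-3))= 11449 / 432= 26.50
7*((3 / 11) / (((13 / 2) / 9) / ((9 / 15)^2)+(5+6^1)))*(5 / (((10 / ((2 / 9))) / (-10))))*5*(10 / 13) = -27000 / 43043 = -0.63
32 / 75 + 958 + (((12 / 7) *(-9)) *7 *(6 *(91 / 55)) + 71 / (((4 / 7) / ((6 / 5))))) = 58379 / 1650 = 35.38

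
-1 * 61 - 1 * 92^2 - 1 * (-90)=-8435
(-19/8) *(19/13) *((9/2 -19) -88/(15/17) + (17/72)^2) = 1068373363/2695680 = 396.33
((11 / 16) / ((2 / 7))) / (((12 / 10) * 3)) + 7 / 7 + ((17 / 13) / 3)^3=6648383 / 3796416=1.75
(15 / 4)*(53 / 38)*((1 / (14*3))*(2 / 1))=265 / 1064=0.25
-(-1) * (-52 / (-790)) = 26 / 395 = 0.07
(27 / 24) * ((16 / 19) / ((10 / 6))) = 54 / 95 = 0.57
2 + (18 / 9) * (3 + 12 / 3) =16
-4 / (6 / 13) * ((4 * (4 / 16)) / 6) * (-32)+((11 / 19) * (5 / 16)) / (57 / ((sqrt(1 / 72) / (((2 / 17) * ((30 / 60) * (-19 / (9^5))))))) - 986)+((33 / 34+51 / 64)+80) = 116556165 * sqrt(2) / 96756853120718048+71999770428865971473665 / 562544344043854731072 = 127.99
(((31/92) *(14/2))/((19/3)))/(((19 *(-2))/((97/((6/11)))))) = -231539/132848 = -1.74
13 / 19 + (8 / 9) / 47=5651 / 8037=0.70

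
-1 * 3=-3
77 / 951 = 0.08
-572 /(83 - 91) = 143 /2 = 71.50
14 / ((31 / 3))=42 / 31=1.35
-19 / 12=-1.58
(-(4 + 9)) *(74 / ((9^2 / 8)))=-95.01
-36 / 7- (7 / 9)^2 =-3259 / 567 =-5.75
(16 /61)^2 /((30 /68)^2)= 295936 /837225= 0.35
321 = 321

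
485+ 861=1346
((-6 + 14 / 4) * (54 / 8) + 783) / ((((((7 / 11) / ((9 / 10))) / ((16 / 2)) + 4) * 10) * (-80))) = -606771 / 2590400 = -0.23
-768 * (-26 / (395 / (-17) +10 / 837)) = -284124672 / 330445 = -859.82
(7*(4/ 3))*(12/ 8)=14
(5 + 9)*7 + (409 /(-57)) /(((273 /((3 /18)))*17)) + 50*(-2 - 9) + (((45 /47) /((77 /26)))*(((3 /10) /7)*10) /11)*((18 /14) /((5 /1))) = -199918301364011 /442300044186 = -452.00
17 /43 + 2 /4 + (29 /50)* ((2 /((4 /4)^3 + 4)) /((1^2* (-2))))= 0.78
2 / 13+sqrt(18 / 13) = 2 / 13+3 * sqrt(26) / 13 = 1.33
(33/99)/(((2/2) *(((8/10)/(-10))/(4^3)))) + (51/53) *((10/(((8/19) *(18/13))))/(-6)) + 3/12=-2054287/7632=-269.17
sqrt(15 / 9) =sqrt(15) / 3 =1.29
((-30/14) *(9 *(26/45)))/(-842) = 39/2947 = 0.01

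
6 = 6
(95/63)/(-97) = -95/6111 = -0.02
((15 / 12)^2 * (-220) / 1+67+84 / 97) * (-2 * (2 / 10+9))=2461989 / 485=5076.27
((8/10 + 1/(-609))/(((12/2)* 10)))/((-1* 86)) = -2431/15712200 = -0.00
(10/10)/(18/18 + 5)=1/6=0.17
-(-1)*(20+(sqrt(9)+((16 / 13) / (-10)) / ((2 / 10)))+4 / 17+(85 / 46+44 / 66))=25.13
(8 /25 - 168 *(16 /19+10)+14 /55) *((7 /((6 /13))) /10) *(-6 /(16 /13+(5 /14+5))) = 78787073638 /31323875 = 2515.24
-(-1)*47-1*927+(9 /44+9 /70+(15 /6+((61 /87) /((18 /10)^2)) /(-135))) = -257022874853 /293014260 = -877.17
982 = 982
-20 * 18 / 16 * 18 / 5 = -81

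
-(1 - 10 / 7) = 3 / 7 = 0.43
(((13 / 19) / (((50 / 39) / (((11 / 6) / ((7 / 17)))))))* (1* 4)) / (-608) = -31603 / 2021600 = -0.02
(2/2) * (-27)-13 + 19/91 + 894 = 77733/91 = 854.21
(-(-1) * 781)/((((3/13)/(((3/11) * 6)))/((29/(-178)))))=-80301/89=-902.26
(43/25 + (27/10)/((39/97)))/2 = 5483/1300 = 4.22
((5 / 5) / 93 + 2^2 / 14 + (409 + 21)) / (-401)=-280123 / 261051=-1.07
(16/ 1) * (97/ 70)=776/ 35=22.17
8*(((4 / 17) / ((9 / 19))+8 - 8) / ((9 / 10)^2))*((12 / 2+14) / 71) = 1.38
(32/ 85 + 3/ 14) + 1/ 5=941/ 1190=0.79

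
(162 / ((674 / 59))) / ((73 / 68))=324972 / 24601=13.21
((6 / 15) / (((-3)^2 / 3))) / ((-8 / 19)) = -19 / 60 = -0.32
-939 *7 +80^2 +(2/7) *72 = -1067/7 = -152.43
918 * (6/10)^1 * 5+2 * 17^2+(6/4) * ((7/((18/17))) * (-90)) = 4879/2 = 2439.50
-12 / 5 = -2.40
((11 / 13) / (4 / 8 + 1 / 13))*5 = 22 / 3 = 7.33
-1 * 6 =-6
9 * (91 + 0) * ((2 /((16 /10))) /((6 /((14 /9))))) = 3185 /12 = 265.42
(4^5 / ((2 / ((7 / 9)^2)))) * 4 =1238.91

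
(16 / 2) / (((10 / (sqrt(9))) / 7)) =84 / 5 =16.80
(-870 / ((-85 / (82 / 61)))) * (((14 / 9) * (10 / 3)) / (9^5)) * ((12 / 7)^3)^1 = 6087680 / 1000152279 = 0.01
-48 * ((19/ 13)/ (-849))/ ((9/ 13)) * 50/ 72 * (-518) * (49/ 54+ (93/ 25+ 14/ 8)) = -169469398/ 618921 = -273.81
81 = 81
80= 80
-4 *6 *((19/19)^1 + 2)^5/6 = -972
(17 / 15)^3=4913 / 3375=1.46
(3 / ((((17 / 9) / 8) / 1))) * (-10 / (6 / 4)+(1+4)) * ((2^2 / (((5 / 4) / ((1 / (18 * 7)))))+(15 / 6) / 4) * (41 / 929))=-67199 / 110551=-0.61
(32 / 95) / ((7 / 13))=416 / 665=0.63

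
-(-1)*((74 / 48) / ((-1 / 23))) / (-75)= 851 / 1800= 0.47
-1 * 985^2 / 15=-194045 / 3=-64681.67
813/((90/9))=813/10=81.30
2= 2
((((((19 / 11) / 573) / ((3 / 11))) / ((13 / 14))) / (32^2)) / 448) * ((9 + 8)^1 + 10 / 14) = 589 / 1281466368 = 0.00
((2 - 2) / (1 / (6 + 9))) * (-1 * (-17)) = 0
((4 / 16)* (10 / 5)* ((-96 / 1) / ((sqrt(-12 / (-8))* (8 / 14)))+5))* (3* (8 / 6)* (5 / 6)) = 25 / 3 - 280* sqrt(6) / 3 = -220.29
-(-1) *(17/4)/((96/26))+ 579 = 111389/192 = 580.15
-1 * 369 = -369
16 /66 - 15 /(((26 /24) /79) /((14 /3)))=-2189776 /429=-5104.37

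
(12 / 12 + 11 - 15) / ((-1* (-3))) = -1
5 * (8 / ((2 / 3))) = 60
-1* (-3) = 3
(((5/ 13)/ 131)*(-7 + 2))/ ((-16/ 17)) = 425/ 27248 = 0.02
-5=-5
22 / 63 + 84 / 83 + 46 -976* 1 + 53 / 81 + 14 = -43013021 / 47061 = -913.98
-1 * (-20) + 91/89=1871/89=21.02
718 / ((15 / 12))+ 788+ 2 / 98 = 333793 / 245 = 1362.42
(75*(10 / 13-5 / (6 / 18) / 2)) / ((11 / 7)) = -91875 / 286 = -321.24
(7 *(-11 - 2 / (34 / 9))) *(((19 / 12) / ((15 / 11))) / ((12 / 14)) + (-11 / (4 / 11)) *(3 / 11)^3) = -3019429 / 50490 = -59.80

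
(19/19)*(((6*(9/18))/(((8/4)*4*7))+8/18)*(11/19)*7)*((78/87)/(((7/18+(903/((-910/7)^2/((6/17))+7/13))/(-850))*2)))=28487383056275/12244122035488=2.33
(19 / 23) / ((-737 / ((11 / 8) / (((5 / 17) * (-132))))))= 323 / 8136480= 0.00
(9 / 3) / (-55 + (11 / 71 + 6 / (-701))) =-49771 / 910040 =-0.05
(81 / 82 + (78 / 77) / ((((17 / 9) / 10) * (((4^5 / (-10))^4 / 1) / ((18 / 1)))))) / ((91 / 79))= 0.86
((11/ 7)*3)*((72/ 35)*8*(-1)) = -19008/ 245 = -77.58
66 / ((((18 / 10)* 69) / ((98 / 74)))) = 5390 / 7659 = 0.70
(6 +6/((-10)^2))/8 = 303/400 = 0.76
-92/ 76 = -23/ 19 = -1.21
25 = 25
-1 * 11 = -11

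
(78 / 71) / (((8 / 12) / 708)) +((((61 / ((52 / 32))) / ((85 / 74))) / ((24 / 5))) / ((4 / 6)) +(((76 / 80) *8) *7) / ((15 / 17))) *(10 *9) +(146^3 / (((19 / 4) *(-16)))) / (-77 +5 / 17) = 7820000071591 / 971900540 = 8046.09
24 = 24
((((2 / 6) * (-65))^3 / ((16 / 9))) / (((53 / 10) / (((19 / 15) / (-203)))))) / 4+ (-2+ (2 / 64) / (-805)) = -502832 / 1590795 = -0.32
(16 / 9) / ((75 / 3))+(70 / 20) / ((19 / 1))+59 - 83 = -203017 / 8550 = -23.74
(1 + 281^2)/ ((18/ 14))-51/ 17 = 552707/ 9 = 61411.89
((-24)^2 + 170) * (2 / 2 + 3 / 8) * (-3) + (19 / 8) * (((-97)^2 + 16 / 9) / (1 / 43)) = 68975887 / 72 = 957998.43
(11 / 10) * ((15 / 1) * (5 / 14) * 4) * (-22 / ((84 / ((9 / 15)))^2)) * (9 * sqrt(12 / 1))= -3267 * sqrt(3) / 6860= -0.82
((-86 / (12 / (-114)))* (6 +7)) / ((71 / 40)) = 5983.66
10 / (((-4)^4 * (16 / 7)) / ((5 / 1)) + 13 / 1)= 350 / 4551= 0.08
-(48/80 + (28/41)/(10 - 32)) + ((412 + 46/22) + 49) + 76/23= 2196371/4715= 465.83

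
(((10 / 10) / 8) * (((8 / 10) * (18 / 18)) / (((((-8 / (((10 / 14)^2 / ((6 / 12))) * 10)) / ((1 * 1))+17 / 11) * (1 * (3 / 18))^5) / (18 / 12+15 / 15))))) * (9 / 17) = 8019000 / 5933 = 1351.59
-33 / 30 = -11 / 10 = -1.10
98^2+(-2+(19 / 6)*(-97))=55769 / 6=9294.83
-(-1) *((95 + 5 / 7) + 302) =2784 / 7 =397.71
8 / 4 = 2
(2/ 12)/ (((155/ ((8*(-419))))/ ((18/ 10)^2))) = -45252/ 3875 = -11.68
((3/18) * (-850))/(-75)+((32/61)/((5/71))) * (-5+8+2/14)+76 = 1946491/19215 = 101.30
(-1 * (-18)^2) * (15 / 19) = -4860 / 19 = -255.79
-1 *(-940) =940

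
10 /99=0.10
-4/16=-1/4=-0.25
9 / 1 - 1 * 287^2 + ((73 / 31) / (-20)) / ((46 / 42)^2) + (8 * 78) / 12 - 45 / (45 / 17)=-27000985693 / 327980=-82325.10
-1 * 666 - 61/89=-59335/89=-666.69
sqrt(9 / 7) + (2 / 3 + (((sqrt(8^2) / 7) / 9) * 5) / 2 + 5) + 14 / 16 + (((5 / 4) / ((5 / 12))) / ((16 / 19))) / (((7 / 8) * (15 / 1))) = 3 * sqrt(7) / 7 + 2567 / 360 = 8.26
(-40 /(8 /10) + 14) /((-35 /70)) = 72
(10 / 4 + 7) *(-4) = -38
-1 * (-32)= 32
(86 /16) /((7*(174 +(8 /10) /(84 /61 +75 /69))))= 743255 /168739312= 0.00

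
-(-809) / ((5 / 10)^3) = 6472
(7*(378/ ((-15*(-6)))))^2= 21609/ 25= 864.36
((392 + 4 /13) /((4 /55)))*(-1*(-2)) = 140250 /13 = 10788.46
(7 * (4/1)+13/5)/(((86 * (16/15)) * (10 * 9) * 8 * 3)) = 17/110080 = 0.00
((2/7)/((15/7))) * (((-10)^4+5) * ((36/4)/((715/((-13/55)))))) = -12006/3025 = -3.97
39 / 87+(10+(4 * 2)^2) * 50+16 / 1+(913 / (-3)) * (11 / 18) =5528711 / 1566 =3530.47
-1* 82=-82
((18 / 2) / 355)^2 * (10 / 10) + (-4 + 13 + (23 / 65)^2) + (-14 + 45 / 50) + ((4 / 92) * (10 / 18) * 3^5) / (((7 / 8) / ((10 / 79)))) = -1693090299391 / 541784247550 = -3.13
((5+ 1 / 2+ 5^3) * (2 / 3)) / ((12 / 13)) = 377 / 4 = 94.25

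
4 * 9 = 36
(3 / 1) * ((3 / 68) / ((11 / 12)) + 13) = 7320 / 187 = 39.14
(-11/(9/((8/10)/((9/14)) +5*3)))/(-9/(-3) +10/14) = -56287/10530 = -5.35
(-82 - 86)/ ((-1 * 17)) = 9.88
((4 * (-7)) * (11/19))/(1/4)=-1232/19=-64.84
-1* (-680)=680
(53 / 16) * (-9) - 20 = -797 / 16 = -49.81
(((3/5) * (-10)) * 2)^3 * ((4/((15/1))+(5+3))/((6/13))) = -154752/5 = -30950.40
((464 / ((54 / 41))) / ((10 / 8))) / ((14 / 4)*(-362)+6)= -0.22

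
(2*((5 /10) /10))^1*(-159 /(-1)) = 159 /10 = 15.90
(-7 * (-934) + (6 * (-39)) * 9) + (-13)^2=4601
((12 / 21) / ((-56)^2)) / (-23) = -1 / 126224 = -0.00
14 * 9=126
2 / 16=1 / 8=0.12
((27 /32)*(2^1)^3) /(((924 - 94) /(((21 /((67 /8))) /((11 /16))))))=9072 /305855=0.03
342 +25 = 367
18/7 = 2.57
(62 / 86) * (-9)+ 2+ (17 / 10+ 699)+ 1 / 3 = 898543 / 1290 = 696.54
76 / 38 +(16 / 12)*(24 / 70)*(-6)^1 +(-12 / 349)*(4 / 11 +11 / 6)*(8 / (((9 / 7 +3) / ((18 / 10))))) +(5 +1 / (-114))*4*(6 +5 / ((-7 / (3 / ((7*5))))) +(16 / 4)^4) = 280313151568 / 53611635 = 5228.59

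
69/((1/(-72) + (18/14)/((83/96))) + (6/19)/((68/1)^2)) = 1981158291/42301193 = 46.83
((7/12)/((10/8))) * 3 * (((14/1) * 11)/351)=1078/1755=0.61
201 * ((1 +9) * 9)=18090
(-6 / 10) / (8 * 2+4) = -3 / 100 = -0.03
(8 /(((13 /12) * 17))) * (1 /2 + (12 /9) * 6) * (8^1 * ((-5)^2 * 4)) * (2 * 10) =768000 /13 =59076.92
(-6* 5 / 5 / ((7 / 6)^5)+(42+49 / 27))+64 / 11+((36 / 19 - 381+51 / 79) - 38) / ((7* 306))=5943538158286 / 127372673043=46.66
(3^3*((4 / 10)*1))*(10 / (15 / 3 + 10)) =36 / 5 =7.20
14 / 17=0.82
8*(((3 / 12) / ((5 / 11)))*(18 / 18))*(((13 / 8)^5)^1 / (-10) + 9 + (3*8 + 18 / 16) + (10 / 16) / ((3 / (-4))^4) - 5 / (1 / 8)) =-1469387183 / 66355200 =-22.14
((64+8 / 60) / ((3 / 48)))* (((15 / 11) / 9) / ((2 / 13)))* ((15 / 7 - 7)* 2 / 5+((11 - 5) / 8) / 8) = -12949963 / 6930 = -1868.68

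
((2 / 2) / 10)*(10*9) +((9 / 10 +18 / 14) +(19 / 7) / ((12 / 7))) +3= 6623 / 420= 15.77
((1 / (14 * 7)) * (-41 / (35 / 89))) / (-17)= 3649 / 58310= 0.06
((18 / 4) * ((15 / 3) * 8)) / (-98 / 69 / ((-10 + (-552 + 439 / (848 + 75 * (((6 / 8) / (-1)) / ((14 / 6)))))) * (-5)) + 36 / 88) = 384688834200 / 873211571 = 440.54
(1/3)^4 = 1/81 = 0.01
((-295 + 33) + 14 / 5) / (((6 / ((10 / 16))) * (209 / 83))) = -10.72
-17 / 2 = -8.50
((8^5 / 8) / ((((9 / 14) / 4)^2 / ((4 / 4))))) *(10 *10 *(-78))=-33397145600 / 27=-1236931318.52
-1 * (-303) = 303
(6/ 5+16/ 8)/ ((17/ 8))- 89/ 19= -5133/ 1615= -3.18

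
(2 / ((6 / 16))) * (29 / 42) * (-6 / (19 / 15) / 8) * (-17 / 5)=986 / 133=7.41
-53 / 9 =-5.89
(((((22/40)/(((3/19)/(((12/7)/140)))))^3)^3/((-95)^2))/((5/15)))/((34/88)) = 69554192499831753417/173018944777985206250000000000000000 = 0.00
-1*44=-44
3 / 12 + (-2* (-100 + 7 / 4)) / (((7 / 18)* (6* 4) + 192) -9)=1.27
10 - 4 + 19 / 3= 37 / 3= 12.33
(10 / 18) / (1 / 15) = 25 / 3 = 8.33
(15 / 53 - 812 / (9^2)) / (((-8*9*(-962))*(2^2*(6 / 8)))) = -3217 / 68619312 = -0.00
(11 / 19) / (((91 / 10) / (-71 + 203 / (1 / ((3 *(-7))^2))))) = 517880 / 91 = 5690.99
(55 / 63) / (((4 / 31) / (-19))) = -32395 / 252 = -128.55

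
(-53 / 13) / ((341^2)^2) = -53 / 175776522493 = -0.00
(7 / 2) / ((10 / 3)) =21 / 20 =1.05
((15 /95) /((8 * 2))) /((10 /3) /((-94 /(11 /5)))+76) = 0.00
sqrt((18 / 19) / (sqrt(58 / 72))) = 6* 29^(3 / 4)* sqrt(57) / 551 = 1.03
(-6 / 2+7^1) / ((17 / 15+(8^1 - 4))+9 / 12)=240 / 353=0.68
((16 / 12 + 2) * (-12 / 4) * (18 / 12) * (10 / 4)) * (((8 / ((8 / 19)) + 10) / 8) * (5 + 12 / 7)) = -102225 / 112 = -912.72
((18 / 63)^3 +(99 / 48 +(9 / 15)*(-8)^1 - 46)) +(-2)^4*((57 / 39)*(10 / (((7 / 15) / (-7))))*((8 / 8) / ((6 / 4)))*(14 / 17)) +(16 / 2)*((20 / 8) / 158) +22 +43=-914735883303 / 479074960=-1909.38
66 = 66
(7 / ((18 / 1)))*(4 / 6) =7 / 27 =0.26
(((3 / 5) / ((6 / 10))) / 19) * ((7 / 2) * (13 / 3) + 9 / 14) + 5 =2327 / 399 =5.83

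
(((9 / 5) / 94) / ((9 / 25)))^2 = 25 / 8836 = 0.00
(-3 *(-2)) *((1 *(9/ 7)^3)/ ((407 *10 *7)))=2187/ 4886035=0.00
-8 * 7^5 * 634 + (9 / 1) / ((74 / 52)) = -3154068614 / 37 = -85245097.68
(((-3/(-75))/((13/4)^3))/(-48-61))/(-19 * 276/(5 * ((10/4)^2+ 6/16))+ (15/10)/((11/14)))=0.00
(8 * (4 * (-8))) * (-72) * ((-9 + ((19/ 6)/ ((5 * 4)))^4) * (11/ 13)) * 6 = -20527206469/ 24375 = -842141.80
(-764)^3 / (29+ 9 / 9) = -222971872 / 15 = -14864791.47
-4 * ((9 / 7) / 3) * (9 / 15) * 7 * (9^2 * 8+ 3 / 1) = -23436 / 5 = -4687.20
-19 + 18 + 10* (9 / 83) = 7 / 83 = 0.08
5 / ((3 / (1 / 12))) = 5 / 36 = 0.14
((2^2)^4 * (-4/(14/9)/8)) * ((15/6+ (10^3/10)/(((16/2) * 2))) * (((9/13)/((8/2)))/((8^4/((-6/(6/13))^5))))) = 11567205/1024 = 11296.10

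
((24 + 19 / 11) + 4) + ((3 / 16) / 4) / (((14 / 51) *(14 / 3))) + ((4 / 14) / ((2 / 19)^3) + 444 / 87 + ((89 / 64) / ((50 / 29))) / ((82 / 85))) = 57558966263 / 205078720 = 280.67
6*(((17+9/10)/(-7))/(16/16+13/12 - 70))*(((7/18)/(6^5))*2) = 179/7921800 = 0.00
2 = 2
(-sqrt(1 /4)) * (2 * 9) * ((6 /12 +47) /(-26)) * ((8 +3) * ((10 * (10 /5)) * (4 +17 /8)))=2304225 /104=22156.01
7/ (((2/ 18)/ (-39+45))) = 378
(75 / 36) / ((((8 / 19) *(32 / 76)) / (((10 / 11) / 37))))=45125 / 156288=0.29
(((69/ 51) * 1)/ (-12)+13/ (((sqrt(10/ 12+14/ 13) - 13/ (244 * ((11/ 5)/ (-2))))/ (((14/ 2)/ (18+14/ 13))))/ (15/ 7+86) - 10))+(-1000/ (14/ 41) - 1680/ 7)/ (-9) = 350.64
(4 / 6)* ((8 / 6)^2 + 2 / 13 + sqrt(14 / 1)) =452 / 351 + 2* sqrt(14) / 3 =3.78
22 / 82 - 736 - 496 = -50501 / 41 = -1231.73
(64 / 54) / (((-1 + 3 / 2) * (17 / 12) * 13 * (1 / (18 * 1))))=512 / 221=2.32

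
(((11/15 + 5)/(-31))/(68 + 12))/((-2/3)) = 43/12400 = 0.00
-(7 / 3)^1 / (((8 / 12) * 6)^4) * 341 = -2387 / 768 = -3.11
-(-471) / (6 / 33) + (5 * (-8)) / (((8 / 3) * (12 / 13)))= 10297 / 4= 2574.25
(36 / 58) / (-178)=-9 / 2581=-0.00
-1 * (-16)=16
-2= -2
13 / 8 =1.62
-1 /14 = -0.07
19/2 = 9.50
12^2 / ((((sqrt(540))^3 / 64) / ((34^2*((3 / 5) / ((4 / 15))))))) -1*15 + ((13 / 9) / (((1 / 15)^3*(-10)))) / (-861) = -8285 / 574 + 36992*sqrt(15) / 75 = 1895.82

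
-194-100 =-294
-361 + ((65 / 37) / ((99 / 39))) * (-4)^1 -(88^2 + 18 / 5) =-49519903 / 6105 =-8111.37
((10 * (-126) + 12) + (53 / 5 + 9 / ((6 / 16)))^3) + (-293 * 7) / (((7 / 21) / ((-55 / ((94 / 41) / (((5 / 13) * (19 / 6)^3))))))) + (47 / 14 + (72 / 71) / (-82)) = 413015011438076431 / 224106246000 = 1842942.88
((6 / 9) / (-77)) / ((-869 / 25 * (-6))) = -25 / 602217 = -0.00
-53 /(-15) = 53 /15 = 3.53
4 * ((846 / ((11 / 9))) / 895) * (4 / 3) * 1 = 40608 / 9845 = 4.12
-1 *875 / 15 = -175 / 3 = -58.33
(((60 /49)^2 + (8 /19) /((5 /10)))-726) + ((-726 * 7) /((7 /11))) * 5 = -1854579248 /45619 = -40653.66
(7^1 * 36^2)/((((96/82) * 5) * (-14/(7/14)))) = -1107/20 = -55.35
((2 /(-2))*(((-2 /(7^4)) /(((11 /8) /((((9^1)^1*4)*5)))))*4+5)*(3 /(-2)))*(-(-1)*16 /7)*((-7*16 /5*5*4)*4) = -740567040 /26411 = -28040.10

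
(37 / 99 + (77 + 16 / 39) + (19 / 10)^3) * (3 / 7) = 15562219 / 429000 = 36.28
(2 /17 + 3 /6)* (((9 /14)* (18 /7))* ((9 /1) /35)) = 2187 /8330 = 0.26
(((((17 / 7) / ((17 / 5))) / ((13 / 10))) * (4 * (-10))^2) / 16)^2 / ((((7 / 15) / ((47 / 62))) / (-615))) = -5419687500000 / 1796977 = -3016002.71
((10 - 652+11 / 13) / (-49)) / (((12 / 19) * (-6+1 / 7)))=-158365 / 44772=-3.54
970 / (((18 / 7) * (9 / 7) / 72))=21124.44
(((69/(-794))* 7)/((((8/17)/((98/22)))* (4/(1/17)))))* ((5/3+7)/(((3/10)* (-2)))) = 512785/419232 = 1.22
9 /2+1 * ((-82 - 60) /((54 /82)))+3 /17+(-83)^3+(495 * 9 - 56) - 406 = -521428547 /918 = -568004.95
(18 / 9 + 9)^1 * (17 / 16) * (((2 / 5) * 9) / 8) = 1683 / 320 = 5.26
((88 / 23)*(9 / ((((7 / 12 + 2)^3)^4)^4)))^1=5005240982501182375330171901438411478709933931791122432 / 8852973007385516482739092428965976022755070404834909879951141229119198743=0.00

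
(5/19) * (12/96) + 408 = 62021/152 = 408.03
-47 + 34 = -13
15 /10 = 3 /2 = 1.50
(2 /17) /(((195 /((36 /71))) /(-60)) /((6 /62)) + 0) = -864 /486421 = -0.00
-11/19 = -0.58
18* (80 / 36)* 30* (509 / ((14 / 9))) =2748600 / 7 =392657.14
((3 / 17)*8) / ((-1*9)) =-8 / 51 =-0.16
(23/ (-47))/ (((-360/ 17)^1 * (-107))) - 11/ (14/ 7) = -9957811/ 1810440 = -5.50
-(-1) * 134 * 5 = 670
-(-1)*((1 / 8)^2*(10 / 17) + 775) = 421605 / 544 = 775.01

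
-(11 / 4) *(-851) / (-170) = -9361 / 680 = -13.77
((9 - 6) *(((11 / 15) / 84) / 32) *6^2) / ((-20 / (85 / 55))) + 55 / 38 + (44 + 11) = 24023031 / 425600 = 56.45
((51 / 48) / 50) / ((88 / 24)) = 51 / 8800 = 0.01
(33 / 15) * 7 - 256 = -240.60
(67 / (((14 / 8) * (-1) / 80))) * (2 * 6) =-257280 / 7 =-36754.29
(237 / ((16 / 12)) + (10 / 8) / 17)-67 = 1884 / 17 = 110.82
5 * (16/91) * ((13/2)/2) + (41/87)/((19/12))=12168/3857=3.15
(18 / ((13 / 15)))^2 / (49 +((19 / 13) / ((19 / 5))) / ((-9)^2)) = 2952450 / 335413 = 8.80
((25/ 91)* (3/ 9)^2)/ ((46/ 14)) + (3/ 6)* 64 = 86137/ 2691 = 32.01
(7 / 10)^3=343 / 1000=0.34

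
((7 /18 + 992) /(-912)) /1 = -17863 /16416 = -1.09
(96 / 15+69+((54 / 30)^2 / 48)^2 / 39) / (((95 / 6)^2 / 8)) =1411490187 / 586625000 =2.41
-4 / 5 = -0.80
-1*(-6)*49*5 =1470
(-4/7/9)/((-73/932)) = 3728/4599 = 0.81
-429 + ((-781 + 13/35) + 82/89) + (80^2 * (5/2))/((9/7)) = 314993893/28035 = 11235.74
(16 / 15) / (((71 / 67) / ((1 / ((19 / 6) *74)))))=1072 / 249565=0.00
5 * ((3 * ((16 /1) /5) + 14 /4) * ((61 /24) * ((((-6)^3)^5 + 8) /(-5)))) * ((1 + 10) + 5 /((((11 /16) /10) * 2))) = 244690789785848081 /330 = 741487241775297.22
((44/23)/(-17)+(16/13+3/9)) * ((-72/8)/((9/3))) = -22135/5083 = -4.35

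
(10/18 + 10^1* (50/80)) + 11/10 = 1423/180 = 7.91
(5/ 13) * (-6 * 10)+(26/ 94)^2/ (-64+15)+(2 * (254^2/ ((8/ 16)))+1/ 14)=726195993049/ 2814266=258040.99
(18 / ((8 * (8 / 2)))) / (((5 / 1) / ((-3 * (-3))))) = 81 / 80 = 1.01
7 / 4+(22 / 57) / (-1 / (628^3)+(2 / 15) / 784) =5343950625517 / 2352839084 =2271.28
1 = 1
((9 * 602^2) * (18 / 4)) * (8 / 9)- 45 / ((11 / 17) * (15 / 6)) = 143511678 / 11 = 13046516.18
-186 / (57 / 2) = -124 / 19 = -6.53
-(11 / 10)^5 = -161051 / 100000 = -1.61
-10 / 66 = -0.15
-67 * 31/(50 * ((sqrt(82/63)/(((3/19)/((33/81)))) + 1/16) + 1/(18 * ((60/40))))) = 10938096792/22897579225-13502028672 * sqrt(574)/22897579225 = -13.65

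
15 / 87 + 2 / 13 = 0.33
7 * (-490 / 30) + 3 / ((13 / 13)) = -334 / 3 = -111.33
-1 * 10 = -10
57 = 57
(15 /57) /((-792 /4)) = -0.00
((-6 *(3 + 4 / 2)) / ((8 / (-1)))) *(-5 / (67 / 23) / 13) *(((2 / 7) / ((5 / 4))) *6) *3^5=-1006020 / 6097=-165.00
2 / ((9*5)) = 2 / 45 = 0.04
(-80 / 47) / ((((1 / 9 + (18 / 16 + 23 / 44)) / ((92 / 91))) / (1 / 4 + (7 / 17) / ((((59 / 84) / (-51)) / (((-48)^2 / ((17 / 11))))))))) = 260599933630080 / 5975734583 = 43609.69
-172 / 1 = -172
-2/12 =-1/6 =-0.17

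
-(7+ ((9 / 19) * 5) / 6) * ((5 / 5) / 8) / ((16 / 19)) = -281 / 256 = -1.10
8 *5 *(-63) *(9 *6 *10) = -1360800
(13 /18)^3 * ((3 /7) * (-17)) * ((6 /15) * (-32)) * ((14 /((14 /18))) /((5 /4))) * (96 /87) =76490752 /137025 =558.22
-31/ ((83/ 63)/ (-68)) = 132804/ 83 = 1600.05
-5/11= -0.45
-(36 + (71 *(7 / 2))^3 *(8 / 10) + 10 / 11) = -12276384.21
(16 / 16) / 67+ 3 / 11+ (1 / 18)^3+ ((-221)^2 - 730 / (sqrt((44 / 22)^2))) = 208360004705 / 4298184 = 48476.29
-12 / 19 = -0.63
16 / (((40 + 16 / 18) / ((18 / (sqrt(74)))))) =81 * sqrt(74) / 851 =0.82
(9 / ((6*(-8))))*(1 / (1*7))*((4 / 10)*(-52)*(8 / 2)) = 78 / 35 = 2.23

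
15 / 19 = 0.79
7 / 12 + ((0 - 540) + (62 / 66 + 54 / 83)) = -1964143 / 3652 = -537.83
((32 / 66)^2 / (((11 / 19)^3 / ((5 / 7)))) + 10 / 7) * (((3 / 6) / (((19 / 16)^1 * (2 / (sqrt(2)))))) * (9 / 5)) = 18619288 * sqrt(2) / 21419783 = 1.23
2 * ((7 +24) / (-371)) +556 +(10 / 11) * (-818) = -766426 / 4081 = -187.80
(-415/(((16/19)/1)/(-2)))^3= 490235879125/512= 957491951.42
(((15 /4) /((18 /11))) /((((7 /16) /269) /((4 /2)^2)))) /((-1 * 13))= -118360 /273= -433.55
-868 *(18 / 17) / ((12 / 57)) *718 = -53285652 / 17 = -3134450.12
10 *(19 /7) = 190 /7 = 27.14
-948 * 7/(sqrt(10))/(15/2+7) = -6636 * sqrt(10)/145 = -144.72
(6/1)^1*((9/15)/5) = 18/25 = 0.72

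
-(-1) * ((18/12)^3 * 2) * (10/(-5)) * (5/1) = -135/2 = -67.50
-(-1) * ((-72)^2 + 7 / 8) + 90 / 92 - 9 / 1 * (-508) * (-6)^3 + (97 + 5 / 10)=-180737431 / 184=-982268.65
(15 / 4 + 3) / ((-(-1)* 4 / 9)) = 243 / 16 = 15.19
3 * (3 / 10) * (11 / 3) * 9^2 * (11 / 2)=29403 / 20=1470.15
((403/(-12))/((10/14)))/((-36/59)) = 166439/2160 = 77.06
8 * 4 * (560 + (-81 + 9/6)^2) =220168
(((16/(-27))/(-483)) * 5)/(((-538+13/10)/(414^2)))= -73600/37569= -1.96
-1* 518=-518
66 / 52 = 1.27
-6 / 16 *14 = -21 / 4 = -5.25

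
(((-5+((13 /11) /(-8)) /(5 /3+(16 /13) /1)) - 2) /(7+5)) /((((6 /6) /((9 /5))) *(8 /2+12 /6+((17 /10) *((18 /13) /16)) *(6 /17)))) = -911495 /5215628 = -0.17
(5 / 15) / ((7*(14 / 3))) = 1 / 98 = 0.01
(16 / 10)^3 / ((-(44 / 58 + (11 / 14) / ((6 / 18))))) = -207872 / 158125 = -1.31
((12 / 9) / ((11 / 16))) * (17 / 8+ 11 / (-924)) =2840 / 693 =4.10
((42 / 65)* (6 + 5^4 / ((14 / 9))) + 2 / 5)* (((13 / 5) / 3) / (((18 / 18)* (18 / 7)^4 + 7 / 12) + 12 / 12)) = 5.05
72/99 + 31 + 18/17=6131/187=32.79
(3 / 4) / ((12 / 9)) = 9 / 16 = 0.56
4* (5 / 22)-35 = -375 / 11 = -34.09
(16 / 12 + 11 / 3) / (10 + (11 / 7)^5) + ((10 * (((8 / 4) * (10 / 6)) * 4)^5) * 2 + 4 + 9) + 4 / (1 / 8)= 74893714150960 / 8886267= 8428028.79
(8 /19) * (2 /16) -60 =-1139 /19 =-59.95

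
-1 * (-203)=203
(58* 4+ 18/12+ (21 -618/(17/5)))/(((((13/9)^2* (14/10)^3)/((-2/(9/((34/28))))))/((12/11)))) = -3.74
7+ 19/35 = 264/35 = 7.54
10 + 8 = 18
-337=-337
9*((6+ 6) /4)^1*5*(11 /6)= 495 /2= 247.50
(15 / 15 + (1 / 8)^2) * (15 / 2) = 975 / 128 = 7.62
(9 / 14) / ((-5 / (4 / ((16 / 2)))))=-9 / 140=-0.06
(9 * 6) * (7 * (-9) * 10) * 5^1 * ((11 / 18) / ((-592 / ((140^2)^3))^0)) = -103950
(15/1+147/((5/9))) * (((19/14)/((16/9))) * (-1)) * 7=-119529/80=-1494.11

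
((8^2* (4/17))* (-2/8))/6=-32/51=-0.63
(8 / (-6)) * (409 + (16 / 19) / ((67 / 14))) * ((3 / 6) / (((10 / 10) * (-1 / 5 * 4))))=868135 / 2546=340.98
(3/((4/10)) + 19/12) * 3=109/4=27.25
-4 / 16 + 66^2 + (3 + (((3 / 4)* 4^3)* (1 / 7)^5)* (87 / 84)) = 2051211707 / 470596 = 4358.75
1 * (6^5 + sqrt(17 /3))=sqrt(51) /3 + 7776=7778.38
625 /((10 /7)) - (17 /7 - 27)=6469 /14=462.07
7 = 7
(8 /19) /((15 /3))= 8 /95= 0.08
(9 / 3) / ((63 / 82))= 82 / 21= 3.90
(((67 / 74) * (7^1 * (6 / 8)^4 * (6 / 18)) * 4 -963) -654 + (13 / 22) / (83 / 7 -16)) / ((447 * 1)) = -2439113719 / 675320448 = -3.61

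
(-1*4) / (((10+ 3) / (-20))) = 80 / 13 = 6.15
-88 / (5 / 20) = -352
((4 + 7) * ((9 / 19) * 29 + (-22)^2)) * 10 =1040270 / 19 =54751.05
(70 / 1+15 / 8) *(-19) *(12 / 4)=-32775 / 8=-4096.88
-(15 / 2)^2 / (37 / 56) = -3150 / 37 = -85.14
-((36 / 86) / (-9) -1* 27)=27.05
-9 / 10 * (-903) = 8127 / 10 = 812.70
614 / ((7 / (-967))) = -593738 / 7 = -84819.71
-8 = -8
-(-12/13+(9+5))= -170/13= -13.08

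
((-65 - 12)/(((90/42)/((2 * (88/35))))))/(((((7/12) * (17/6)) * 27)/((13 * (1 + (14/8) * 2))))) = -100672/425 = -236.88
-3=-3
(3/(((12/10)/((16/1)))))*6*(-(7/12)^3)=-1715/36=-47.64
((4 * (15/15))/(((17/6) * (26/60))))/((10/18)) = 1296/221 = 5.86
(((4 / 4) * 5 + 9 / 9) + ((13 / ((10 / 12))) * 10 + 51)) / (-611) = -213 / 611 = -0.35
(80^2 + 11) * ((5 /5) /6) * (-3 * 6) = -19233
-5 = -5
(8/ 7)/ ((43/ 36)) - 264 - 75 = -101751/ 301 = -338.04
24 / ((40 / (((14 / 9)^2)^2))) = 38416 / 10935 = 3.51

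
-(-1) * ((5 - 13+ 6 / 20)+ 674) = 6663 / 10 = 666.30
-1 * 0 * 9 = 0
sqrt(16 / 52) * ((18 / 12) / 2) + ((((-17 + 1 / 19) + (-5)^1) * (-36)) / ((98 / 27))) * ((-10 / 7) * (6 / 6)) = -2026620 / 6517 + 3 * sqrt(13) / 26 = -310.56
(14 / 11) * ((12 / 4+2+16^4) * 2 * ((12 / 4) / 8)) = 1376361 / 22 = 62561.86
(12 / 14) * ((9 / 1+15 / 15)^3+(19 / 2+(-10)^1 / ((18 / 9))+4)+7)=6093 / 7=870.43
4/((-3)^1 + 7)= 1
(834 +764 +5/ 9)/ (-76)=-21.03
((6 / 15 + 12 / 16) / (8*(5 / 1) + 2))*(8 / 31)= 23 / 3255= 0.01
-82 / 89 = -0.92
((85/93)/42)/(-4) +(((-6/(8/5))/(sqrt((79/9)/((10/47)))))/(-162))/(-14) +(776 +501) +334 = 25170179/15624 - 5 * sqrt(37130)/3742704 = 1610.99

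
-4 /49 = -0.08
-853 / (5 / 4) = -3412 / 5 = -682.40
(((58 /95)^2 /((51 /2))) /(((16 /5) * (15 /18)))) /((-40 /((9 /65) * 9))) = -68121 /398905000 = -0.00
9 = 9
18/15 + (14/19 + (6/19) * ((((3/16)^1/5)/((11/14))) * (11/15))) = 3701/1900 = 1.95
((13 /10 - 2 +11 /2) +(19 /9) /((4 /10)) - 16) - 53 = -5303 /90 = -58.92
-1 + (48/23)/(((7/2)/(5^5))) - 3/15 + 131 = 1604489/805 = 1993.15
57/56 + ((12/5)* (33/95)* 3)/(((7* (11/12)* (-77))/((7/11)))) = 3265707/3218600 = 1.01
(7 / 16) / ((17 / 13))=91 / 272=0.33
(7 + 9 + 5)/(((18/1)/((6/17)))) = 7/17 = 0.41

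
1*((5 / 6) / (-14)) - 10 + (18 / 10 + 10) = 731 / 420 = 1.74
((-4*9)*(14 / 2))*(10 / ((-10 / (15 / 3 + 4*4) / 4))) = 21168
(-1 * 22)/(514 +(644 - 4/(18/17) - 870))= -99/1279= -0.08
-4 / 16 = -1 / 4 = -0.25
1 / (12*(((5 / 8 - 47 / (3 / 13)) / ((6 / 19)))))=-12 / 92587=-0.00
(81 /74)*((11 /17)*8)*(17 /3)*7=8316 /37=224.76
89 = 89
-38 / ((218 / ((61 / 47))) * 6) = -1159 / 30738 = -0.04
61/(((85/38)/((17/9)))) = 2318/45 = 51.51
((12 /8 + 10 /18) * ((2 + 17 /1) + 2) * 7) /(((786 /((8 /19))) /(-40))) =-145040 /22401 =-6.47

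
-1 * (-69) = 69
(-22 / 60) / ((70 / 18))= -33 / 350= -0.09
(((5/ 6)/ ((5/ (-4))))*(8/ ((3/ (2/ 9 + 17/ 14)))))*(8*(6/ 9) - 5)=-0.85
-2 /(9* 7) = -2 /63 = -0.03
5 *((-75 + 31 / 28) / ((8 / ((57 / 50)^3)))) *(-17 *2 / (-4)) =-6513793389 / 11200000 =-581.59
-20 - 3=-23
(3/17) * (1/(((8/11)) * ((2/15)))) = 495/272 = 1.82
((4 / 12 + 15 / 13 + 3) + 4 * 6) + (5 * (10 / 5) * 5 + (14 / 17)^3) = 15145709 / 191607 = 79.05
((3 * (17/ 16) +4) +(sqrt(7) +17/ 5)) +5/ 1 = 18.23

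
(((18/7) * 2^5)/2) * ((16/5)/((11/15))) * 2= 27648/77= 359.06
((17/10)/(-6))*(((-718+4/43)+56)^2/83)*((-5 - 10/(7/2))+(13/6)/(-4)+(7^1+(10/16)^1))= 6393888683/5524812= 1157.30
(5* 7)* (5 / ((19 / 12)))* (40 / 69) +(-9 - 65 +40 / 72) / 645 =162251143 / 2536785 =63.96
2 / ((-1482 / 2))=-2 / 741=-0.00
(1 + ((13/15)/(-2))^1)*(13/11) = 221/330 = 0.67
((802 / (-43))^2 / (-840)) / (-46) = 160801 / 17861340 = 0.01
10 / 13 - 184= -2382 / 13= -183.23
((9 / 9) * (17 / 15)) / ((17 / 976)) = 976 / 15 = 65.07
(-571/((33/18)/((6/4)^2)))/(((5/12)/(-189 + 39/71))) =247535352/781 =316946.67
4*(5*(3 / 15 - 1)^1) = -16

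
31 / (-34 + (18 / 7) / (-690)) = -805 / 883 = -0.91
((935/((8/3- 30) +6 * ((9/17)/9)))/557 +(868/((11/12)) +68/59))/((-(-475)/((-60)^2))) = 4243936775211/590679562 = 7184.84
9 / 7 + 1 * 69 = 492 / 7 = 70.29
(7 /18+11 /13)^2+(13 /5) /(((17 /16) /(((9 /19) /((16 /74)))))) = 608963863 /88430940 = 6.89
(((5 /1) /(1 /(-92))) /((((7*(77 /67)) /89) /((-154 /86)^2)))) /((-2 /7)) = 105604730 /1849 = 57114.51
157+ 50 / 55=1737 / 11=157.91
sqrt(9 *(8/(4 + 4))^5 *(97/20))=3 *sqrt(485)/10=6.61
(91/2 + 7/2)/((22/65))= 3185/22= 144.77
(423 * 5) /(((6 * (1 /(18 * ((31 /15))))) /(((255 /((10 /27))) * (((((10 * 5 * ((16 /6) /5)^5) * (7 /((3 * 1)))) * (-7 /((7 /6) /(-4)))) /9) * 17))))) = 772672323584 /375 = 2060459529.56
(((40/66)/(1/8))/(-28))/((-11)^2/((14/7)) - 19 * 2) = -0.01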